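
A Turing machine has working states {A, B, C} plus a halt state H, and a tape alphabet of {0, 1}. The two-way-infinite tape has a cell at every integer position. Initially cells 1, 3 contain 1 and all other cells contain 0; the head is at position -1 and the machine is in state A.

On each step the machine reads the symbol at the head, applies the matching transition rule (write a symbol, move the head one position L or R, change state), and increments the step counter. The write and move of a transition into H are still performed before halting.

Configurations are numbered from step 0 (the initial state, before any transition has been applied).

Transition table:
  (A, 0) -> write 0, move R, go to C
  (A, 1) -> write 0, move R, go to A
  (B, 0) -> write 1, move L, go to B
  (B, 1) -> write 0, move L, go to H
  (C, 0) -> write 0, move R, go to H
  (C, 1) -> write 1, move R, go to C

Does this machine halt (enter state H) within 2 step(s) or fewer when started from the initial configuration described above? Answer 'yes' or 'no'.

Step 1: in state A at pos -1, read 0 -> (A,0)->write 0,move R,goto C. Now: state=C, head=0, tape[-2..4]=0001010 (head:   ^)
Step 2: in state C at pos 0, read 0 -> (C,0)->write 0,move R,goto H. Now: state=H, head=1, tape[-2..4]=0001010 (head:    ^)
State H reached at step 2; 2 <= 2 -> yes

Answer: yes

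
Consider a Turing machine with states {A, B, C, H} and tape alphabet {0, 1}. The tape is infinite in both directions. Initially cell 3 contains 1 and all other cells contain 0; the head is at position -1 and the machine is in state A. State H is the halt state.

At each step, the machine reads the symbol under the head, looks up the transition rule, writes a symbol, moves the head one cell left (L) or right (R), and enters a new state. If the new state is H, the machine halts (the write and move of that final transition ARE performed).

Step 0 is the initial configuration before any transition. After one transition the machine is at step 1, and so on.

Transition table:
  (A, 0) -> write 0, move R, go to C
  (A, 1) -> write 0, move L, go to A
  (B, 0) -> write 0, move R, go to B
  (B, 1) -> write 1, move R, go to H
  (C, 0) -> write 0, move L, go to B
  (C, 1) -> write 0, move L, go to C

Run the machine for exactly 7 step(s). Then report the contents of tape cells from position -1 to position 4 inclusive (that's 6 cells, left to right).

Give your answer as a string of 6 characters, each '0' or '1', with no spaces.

Answer: 000010

Derivation:
Step 1: in state A at pos -1, read 0 -> (A,0)->write 0,move R,goto C. Now: state=C, head=0, tape[-2..4]=0000010 (head:   ^)
Step 2: in state C at pos 0, read 0 -> (C,0)->write 0,move L,goto B. Now: state=B, head=-1, tape[-2..4]=0000010 (head:  ^)
Step 3: in state B at pos -1, read 0 -> (B,0)->write 0,move R,goto B. Now: state=B, head=0, tape[-2..4]=0000010 (head:   ^)
Step 4: in state B at pos 0, read 0 -> (B,0)->write 0,move R,goto B. Now: state=B, head=1, tape[-2..4]=0000010 (head:    ^)
Step 5: in state B at pos 1, read 0 -> (B,0)->write 0,move R,goto B. Now: state=B, head=2, tape[-2..4]=0000010 (head:     ^)
Step 6: in state B at pos 2, read 0 -> (B,0)->write 0,move R,goto B. Now: state=B, head=3, tape[-2..4]=0000010 (head:      ^)
Step 7: in state B at pos 3, read 1 -> (B,1)->write 1,move R,goto H. Now: state=H, head=4, tape[-2..5]=00000100 (head:       ^)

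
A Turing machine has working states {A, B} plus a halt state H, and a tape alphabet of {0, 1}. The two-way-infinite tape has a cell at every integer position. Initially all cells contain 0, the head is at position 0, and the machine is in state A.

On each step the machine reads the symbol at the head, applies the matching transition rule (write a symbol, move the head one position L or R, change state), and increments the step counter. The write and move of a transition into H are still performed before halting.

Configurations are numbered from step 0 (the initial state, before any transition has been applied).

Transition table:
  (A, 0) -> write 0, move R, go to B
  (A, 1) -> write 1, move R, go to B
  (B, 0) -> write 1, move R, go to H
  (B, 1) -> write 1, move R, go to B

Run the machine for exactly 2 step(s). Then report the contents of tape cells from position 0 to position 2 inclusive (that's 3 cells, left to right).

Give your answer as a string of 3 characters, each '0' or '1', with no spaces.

Step 1: in state A at pos 0, read 0 -> (A,0)->write 0,move R,goto B. Now: state=B, head=1, tape[-1..2]=0000 (head:   ^)
Step 2: in state B at pos 1, read 0 -> (B,0)->write 1,move R,goto H. Now: state=H, head=2, tape[-1..3]=00100 (head:    ^)

Answer: 010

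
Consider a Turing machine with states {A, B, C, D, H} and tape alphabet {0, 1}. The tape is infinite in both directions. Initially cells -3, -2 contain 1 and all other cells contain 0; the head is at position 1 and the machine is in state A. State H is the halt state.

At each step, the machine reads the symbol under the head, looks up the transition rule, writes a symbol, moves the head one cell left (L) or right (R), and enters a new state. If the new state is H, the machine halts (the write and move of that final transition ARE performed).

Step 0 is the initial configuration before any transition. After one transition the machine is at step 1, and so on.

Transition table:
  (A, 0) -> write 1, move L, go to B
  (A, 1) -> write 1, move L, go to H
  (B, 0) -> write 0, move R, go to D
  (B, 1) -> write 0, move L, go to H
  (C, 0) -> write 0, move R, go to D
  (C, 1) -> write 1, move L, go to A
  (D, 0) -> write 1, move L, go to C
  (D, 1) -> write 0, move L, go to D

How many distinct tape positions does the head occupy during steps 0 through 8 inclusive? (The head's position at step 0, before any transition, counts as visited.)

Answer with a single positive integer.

Answer: 5

Derivation:
Step 1: in state A at pos 1, read 0 -> (A,0)->write 1,move L,goto B. Now: state=B, head=0, tape[-4..2]=0110010 (head:     ^)
Step 2: in state B at pos 0, read 0 -> (B,0)->write 0,move R,goto D. Now: state=D, head=1, tape[-4..2]=0110010 (head:      ^)
Step 3: in state D at pos 1, read 1 -> (D,1)->write 0,move L,goto D. Now: state=D, head=0, tape[-4..2]=0110000 (head:     ^)
Step 4: in state D at pos 0, read 0 -> (D,0)->write 1,move L,goto C. Now: state=C, head=-1, tape[-4..2]=0110100 (head:    ^)
Step 5: in state C at pos -1, read 0 -> (C,0)->write 0,move R,goto D. Now: state=D, head=0, tape[-4..2]=0110100 (head:     ^)
Step 6: in state D at pos 0, read 1 -> (D,1)->write 0,move L,goto D. Now: state=D, head=-1, tape[-4..2]=0110000 (head:    ^)
Step 7: in state D at pos -1, read 0 -> (D,0)->write 1,move L,goto C. Now: state=C, head=-2, tape[-4..2]=0111000 (head:   ^)
Step 8: in state C at pos -2, read 1 -> (C,1)->write 1,move L,goto A. Now: state=A, head=-3, tape[-4..2]=0111000 (head:  ^)
Head positions at steps 0..8: starting at 1, distinct positions visited = {-3, -2, -1, 0, 1} -> 5 position(s)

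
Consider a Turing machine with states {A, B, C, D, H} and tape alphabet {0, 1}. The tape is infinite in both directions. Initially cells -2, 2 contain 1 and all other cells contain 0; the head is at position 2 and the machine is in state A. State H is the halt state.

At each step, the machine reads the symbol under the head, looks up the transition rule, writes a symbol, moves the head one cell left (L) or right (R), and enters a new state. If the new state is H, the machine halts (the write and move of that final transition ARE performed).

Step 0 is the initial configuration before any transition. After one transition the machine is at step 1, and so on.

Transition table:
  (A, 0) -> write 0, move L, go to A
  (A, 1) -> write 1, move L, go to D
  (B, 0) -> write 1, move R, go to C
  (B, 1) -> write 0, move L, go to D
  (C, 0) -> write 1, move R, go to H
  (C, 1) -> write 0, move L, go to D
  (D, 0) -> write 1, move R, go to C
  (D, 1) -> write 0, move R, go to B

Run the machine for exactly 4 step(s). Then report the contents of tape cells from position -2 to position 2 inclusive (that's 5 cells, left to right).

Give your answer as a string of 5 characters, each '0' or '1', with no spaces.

Answer: 10000

Derivation:
Step 1: in state A at pos 2, read 1 -> (A,1)->write 1,move L,goto D. Now: state=D, head=1, tape[-3..3]=0100010 (head:     ^)
Step 2: in state D at pos 1, read 0 -> (D,0)->write 1,move R,goto C. Now: state=C, head=2, tape[-3..3]=0100110 (head:      ^)
Step 3: in state C at pos 2, read 1 -> (C,1)->write 0,move L,goto D. Now: state=D, head=1, tape[-3..3]=0100100 (head:     ^)
Step 4: in state D at pos 1, read 1 -> (D,1)->write 0,move R,goto B. Now: state=B, head=2, tape[-3..3]=0100000 (head:      ^)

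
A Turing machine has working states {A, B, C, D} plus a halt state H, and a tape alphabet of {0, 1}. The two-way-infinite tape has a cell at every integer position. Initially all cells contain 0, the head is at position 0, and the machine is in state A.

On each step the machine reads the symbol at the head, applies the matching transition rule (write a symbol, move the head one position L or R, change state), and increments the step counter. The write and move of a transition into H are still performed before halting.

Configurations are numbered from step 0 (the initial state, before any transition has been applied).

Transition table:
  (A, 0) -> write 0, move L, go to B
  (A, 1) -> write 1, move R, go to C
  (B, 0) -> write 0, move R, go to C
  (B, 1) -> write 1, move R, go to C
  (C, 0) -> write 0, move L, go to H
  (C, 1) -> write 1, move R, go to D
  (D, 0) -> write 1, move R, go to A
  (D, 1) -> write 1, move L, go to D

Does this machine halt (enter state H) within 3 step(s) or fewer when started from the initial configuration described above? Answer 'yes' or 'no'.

Answer: yes

Derivation:
Step 1: in state A at pos 0, read 0 -> (A,0)->write 0,move L,goto B. Now: state=B, head=-1, tape[-2..1]=0000 (head:  ^)
Step 2: in state B at pos -1, read 0 -> (B,0)->write 0,move R,goto C. Now: state=C, head=0, tape[-2..1]=0000 (head:   ^)
Step 3: in state C at pos 0, read 0 -> (C,0)->write 0,move L,goto H. Now: state=H, head=-1, tape[-2..1]=0000 (head:  ^)
State H reached at step 3; 3 <= 3 -> yes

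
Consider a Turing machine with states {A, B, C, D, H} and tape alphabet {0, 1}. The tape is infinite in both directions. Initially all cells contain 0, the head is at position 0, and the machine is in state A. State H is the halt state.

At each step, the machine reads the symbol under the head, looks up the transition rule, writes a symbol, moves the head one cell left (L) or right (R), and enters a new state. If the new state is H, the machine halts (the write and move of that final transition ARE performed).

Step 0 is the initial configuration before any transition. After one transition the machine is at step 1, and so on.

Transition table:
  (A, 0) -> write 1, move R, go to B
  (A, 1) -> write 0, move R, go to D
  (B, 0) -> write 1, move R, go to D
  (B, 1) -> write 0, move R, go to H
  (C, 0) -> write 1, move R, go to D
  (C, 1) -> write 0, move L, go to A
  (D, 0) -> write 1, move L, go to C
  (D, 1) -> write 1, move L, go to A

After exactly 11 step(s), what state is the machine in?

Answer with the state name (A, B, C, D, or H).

Answer: B

Derivation:
Step 1: in state A at pos 0, read 0 -> (A,0)->write 1,move R,goto B. Now: state=B, head=1, tape[-1..2]=0100 (head:   ^)
Step 2: in state B at pos 1, read 0 -> (B,0)->write 1,move R,goto D. Now: state=D, head=2, tape[-1..3]=01100 (head:    ^)
Step 3: in state D at pos 2, read 0 -> (D,0)->write 1,move L,goto C. Now: state=C, head=1, tape[-1..3]=01110 (head:   ^)
Step 4: in state C at pos 1, read 1 -> (C,1)->write 0,move L,goto A. Now: state=A, head=0, tape[-1..3]=01010 (head:  ^)
Step 5: in state A at pos 0, read 1 -> (A,1)->write 0,move R,goto D. Now: state=D, head=1, tape[-1..3]=00010 (head:   ^)
Step 6: in state D at pos 1, read 0 -> (D,0)->write 1,move L,goto C. Now: state=C, head=0, tape[-1..3]=00110 (head:  ^)
Step 7: in state C at pos 0, read 0 -> (C,0)->write 1,move R,goto D. Now: state=D, head=1, tape[-1..3]=01110 (head:   ^)
Step 8: in state D at pos 1, read 1 -> (D,1)->write 1,move L,goto A. Now: state=A, head=0, tape[-1..3]=01110 (head:  ^)
Step 9: in state A at pos 0, read 1 -> (A,1)->write 0,move R,goto D. Now: state=D, head=1, tape[-1..3]=00110 (head:   ^)
Step 10: in state D at pos 1, read 1 -> (D,1)->write 1,move L,goto A. Now: state=A, head=0, tape[-1..3]=00110 (head:  ^)
Step 11: in state A at pos 0, read 0 -> (A,0)->write 1,move R,goto B. Now: state=B, head=1, tape[-1..3]=01110 (head:   ^)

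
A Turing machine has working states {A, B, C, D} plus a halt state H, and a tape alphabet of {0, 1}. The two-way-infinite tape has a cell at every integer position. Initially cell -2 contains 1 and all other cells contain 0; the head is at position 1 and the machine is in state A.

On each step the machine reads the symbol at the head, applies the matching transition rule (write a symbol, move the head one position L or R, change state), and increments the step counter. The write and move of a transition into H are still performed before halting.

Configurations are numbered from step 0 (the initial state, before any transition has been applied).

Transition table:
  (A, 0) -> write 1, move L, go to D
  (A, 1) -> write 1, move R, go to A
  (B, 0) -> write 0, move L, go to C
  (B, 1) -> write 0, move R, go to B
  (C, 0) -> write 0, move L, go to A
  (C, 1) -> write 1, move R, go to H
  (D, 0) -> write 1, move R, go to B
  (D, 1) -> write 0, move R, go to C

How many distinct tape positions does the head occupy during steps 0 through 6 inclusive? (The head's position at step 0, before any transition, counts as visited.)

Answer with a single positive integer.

Step 1: in state A at pos 1, read 0 -> (A,0)->write 1,move L,goto D. Now: state=D, head=0, tape[-3..2]=010010 (head:    ^)
Step 2: in state D at pos 0, read 0 -> (D,0)->write 1,move R,goto B. Now: state=B, head=1, tape[-3..2]=010110 (head:     ^)
Step 3: in state B at pos 1, read 1 -> (B,1)->write 0,move R,goto B. Now: state=B, head=2, tape[-3..3]=0101000 (head:      ^)
Step 4: in state B at pos 2, read 0 -> (B,0)->write 0,move L,goto C. Now: state=C, head=1, tape[-3..3]=0101000 (head:     ^)
Step 5: in state C at pos 1, read 0 -> (C,0)->write 0,move L,goto A. Now: state=A, head=0, tape[-3..3]=0101000 (head:    ^)
Step 6: in state A at pos 0, read 1 -> (A,1)->write 1,move R,goto A. Now: state=A, head=1, tape[-3..3]=0101000 (head:     ^)
Head positions at steps 0..6: starting at 1, distinct positions visited = {0, 1, 2} -> 3 position(s)

Answer: 3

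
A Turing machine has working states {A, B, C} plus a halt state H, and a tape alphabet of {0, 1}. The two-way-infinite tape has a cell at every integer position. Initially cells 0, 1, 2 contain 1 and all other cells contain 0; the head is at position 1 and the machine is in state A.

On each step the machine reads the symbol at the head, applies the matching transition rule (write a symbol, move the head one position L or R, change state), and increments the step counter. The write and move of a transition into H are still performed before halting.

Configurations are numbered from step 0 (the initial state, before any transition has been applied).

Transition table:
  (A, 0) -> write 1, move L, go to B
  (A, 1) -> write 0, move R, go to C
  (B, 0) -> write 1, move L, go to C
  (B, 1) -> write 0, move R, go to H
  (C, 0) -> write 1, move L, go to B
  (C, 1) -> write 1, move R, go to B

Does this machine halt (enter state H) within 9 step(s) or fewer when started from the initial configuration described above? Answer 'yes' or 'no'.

Step 1: in state A at pos 1, read 1 -> (A,1)->write 0,move R,goto C. Now: state=C, head=2, tape[-1..3]=01010 (head:    ^)
Step 2: in state C at pos 2, read 1 -> (C,1)->write 1,move R,goto B. Now: state=B, head=3, tape[-1..4]=010100 (head:     ^)
Step 3: in state B at pos 3, read 0 -> (B,0)->write 1,move L,goto C. Now: state=C, head=2, tape[-1..4]=010110 (head:    ^)
Step 4: in state C at pos 2, read 1 -> (C,1)->write 1,move R,goto B. Now: state=B, head=3, tape[-1..4]=010110 (head:     ^)
Step 5: in state B at pos 3, read 1 -> (B,1)->write 0,move R,goto H. Now: state=H, head=4, tape[-1..5]=0101000 (head:      ^)
State H reached at step 5; 5 <= 9 -> yes

Answer: yes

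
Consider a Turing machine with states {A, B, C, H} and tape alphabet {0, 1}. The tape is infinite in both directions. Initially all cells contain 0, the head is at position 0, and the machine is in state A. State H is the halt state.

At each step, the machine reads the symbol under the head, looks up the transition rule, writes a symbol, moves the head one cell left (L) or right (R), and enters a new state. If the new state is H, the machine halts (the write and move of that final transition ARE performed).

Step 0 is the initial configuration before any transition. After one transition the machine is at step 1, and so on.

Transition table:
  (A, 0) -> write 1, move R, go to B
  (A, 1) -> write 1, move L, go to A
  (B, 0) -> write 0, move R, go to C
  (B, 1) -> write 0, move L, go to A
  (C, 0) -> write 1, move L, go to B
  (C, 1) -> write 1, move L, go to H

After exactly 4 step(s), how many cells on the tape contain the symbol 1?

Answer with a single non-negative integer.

Answer: 2

Derivation:
Step 1: in state A at pos 0, read 0 -> (A,0)->write 1,move R,goto B. Now: state=B, head=1, tape[-1..2]=0100 (head:   ^)
Step 2: in state B at pos 1, read 0 -> (B,0)->write 0,move R,goto C. Now: state=C, head=2, tape[-1..3]=01000 (head:    ^)
Step 3: in state C at pos 2, read 0 -> (C,0)->write 1,move L,goto B. Now: state=B, head=1, tape[-1..3]=01010 (head:   ^)
Step 4: in state B at pos 1, read 0 -> (B,0)->write 0,move R,goto C. Now: state=C, head=2, tape[-1..3]=01010 (head:    ^)
Cells containing 1 after step 4: {0, 2} -> 2 cell(s)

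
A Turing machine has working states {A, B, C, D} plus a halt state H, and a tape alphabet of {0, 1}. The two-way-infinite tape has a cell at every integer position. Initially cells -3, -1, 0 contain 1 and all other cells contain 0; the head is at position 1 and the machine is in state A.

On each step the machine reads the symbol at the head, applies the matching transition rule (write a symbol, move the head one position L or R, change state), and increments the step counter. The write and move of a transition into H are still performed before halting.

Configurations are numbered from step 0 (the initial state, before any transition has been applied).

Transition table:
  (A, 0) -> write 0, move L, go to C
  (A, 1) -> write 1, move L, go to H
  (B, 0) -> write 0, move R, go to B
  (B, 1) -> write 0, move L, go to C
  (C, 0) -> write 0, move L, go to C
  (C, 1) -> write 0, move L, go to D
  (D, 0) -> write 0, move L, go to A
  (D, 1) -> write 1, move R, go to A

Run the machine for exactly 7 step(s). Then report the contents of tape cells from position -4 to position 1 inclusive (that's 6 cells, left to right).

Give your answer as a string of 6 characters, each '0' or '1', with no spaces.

Answer: 010000

Derivation:
Step 1: in state A at pos 1, read 0 -> (A,0)->write 0,move L,goto C. Now: state=C, head=0, tape[-4..2]=0101100 (head:     ^)
Step 2: in state C at pos 0, read 1 -> (C,1)->write 0,move L,goto D. Now: state=D, head=-1, tape[-4..2]=0101000 (head:    ^)
Step 3: in state D at pos -1, read 1 -> (D,1)->write 1,move R,goto A. Now: state=A, head=0, tape[-4..2]=0101000 (head:     ^)
Step 4: in state A at pos 0, read 0 -> (A,0)->write 0,move L,goto C. Now: state=C, head=-1, tape[-4..2]=0101000 (head:    ^)
Step 5: in state C at pos -1, read 1 -> (C,1)->write 0,move L,goto D. Now: state=D, head=-2, tape[-4..2]=0100000 (head:   ^)
Step 6: in state D at pos -2, read 0 -> (D,0)->write 0,move L,goto A. Now: state=A, head=-3, tape[-4..2]=0100000 (head:  ^)
Step 7: in state A at pos -3, read 1 -> (A,1)->write 1,move L,goto H. Now: state=H, head=-4, tape[-5..2]=00100000 (head:  ^)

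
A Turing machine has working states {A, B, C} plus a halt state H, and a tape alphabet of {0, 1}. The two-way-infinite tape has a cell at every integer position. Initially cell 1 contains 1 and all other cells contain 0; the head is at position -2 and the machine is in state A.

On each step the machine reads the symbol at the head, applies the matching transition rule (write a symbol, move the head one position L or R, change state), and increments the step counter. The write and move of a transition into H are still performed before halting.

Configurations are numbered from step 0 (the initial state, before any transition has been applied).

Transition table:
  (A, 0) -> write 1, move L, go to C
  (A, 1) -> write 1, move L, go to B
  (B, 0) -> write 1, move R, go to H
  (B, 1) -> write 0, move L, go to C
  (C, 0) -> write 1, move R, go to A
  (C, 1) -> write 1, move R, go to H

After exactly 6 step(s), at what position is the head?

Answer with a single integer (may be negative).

Answer: -4

Derivation:
Step 1: in state A at pos -2, read 0 -> (A,0)->write 1,move L,goto C. Now: state=C, head=-3, tape[-4..2]=0010010 (head:  ^)
Step 2: in state C at pos -3, read 0 -> (C,0)->write 1,move R,goto A. Now: state=A, head=-2, tape[-4..2]=0110010 (head:   ^)
Step 3: in state A at pos -2, read 1 -> (A,1)->write 1,move L,goto B. Now: state=B, head=-3, tape[-4..2]=0110010 (head:  ^)
Step 4: in state B at pos -3, read 1 -> (B,1)->write 0,move L,goto C. Now: state=C, head=-4, tape[-5..2]=00010010 (head:  ^)
Step 5: in state C at pos -4, read 0 -> (C,0)->write 1,move R,goto A. Now: state=A, head=-3, tape[-5..2]=01010010 (head:   ^)
Step 6: in state A at pos -3, read 0 -> (A,0)->write 1,move L,goto C. Now: state=C, head=-4, tape[-5..2]=01110010 (head:  ^)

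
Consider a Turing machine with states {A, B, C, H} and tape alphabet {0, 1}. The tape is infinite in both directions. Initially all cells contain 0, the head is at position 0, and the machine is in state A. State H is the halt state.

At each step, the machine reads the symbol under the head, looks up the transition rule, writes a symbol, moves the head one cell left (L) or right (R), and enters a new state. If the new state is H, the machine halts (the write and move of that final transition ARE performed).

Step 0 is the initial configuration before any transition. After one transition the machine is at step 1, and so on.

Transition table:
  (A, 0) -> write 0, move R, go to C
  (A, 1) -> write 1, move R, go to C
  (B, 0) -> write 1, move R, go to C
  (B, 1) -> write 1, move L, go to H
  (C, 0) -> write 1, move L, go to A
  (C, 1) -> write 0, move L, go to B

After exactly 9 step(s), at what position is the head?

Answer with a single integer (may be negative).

Step 1: in state A at pos 0, read 0 -> (A,0)->write 0,move R,goto C. Now: state=C, head=1, tape[-1..2]=0000 (head:   ^)
Step 2: in state C at pos 1, read 0 -> (C,0)->write 1,move L,goto A. Now: state=A, head=0, tape[-1..2]=0010 (head:  ^)
Step 3: in state A at pos 0, read 0 -> (A,0)->write 0,move R,goto C. Now: state=C, head=1, tape[-1..2]=0010 (head:   ^)
Step 4: in state C at pos 1, read 1 -> (C,1)->write 0,move L,goto B. Now: state=B, head=0, tape[-1..2]=0000 (head:  ^)
Step 5: in state B at pos 0, read 0 -> (B,0)->write 1,move R,goto C. Now: state=C, head=1, tape[-1..2]=0100 (head:   ^)
Step 6: in state C at pos 1, read 0 -> (C,0)->write 1,move L,goto A. Now: state=A, head=0, tape[-1..2]=0110 (head:  ^)
Step 7: in state A at pos 0, read 1 -> (A,1)->write 1,move R,goto C. Now: state=C, head=1, tape[-1..2]=0110 (head:   ^)
Step 8: in state C at pos 1, read 1 -> (C,1)->write 0,move L,goto B. Now: state=B, head=0, tape[-1..2]=0100 (head:  ^)
Step 9: in state B at pos 0, read 1 -> (B,1)->write 1,move L,goto H. Now: state=H, head=-1, tape[-2..2]=00100 (head:  ^)

Answer: -1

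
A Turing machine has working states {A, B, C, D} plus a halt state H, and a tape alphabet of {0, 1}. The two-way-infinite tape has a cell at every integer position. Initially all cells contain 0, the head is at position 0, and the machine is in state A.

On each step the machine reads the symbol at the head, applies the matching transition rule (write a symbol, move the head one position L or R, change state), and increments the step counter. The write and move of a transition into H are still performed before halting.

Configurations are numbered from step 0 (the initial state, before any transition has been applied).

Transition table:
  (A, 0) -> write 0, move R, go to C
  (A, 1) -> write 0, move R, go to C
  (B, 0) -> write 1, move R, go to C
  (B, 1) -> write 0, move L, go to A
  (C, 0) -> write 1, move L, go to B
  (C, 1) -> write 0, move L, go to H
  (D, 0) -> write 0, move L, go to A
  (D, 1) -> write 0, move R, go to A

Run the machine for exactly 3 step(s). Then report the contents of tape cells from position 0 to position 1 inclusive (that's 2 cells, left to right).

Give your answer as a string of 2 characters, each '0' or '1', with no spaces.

Answer: 11

Derivation:
Step 1: in state A at pos 0, read 0 -> (A,0)->write 0,move R,goto C. Now: state=C, head=1, tape[-1..2]=0000 (head:   ^)
Step 2: in state C at pos 1, read 0 -> (C,0)->write 1,move L,goto B. Now: state=B, head=0, tape[-1..2]=0010 (head:  ^)
Step 3: in state B at pos 0, read 0 -> (B,0)->write 1,move R,goto C. Now: state=C, head=1, tape[-1..2]=0110 (head:   ^)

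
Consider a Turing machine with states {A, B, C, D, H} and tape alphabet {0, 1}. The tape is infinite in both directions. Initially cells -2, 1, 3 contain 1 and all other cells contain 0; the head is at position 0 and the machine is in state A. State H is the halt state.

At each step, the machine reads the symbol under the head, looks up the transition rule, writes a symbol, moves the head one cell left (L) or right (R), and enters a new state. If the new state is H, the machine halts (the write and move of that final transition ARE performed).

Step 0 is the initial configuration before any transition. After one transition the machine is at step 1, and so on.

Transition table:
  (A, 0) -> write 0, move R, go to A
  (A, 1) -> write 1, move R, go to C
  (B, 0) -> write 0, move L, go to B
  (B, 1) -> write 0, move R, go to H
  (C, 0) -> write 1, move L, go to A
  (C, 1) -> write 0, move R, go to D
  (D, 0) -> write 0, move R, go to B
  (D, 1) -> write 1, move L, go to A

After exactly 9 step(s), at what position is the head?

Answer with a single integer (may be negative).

Step 1: in state A at pos 0, read 0 -> (A,0)->write 0,move R,goto A. Now: state=A, head=1, tape[-3..4]=01001010 (head:     ^)
Step 2: in state A at pos 1, read 1 -> (A,1)->write 1,move R,goto C. Now: state=C, head=2, tape[-3..4]=01001010 (head:      ^)
Step 3: in state C at pos 2, read 0 -> (C,0)->write 1,move L,goto A. Now: state=A, head=1, tape[-3..4]=01001110 (head:     ^)
Step 4: in state A at pos 1, read 1 -> (A,1)->write 1,move R,goto C. Now: state=C, head=2, tape[-3..4]=01001110 (head:      ^)
Step 5: in state C at pos 2, read 1 -> (C,1)->write 0,move R,goto D. Now: state=D, head=3, tape[-3..4]=01001010 (head:       ^)
Step 6: in state D at pos 3, read 1 -> (D,1)->write 1,move L,goto A. Now: state=A, head=2, tape[-3..4]=01001010 (head:      ^)
Step 7: in state A at pos 2, read 0 -> (A,0)->write 0,move R,goto A. Now: state=A, head=3, tape[-3..4]=01001010 (head:       ^)
Step 8: in state A at pos 3, read 1 -> (A,1)->write 1,move R,goto C. Now: state=C, head=4, tape[-3..5]=010010100 (head:        ^)
Step 9: in state C at pos 4, read 0 -> (C,0)->write 1,move L,goto A. Now: state=A, head=3, tape[-3..5]=010010110 (head:       ^)

Answer: 3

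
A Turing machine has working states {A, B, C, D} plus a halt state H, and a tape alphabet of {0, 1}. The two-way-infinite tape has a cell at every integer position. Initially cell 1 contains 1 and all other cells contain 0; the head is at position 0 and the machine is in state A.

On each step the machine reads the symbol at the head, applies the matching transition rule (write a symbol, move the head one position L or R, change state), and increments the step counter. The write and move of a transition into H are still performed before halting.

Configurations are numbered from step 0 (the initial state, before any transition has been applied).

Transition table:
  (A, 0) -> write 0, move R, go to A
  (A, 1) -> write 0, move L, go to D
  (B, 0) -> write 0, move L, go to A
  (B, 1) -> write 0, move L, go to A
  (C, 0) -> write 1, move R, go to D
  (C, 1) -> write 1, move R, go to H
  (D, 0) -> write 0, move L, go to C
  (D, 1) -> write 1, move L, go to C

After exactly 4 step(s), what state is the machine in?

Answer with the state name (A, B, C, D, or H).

Answer: D

Derivation:
Step 1: in state A at pos 0, read 0 -> (A,0)->write 0,move R,goto A. Now: state=A, head=1, tape[-1..2]=0010 (head:   ^)
Step 2: in state A at pos 1, read 1 -> (A,1)->write 0,move L,goto D. Now: state=D, head=0, tape[-1..2]=0000 (head:  ^)
Step 3: in state D at pos 0, read 0 -> (D,0)->write 0,move L,goto C. Now: state=C, head=-1, tape[-2..2]=00000 (head:  ^)
Step 4: in state C at pos -1, read 0 -> (C,0)->write 1,move R,goto D. Now: state=D, head=0, tape[-2..2]=01000 (head:   ^)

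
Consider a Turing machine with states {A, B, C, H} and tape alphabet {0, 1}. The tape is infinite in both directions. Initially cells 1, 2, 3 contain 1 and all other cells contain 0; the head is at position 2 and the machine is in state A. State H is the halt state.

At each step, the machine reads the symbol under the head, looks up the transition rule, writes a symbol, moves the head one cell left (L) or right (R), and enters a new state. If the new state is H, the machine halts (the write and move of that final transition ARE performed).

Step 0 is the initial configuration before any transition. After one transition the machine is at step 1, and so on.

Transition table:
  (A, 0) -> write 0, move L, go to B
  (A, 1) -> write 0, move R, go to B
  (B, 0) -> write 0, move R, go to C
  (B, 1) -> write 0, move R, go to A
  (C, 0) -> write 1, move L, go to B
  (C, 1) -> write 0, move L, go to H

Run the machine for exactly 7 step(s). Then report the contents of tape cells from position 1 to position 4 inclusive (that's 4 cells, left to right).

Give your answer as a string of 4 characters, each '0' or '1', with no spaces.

Answer: 1000

Derivation:
Step 1: in state A at pos 2, read 1 -> (A,1)->write 0,move R,goto B. Now: state=B, head=3, tape[0..4]=01010 (head:    ^)
Step 2: in state B at pos 3, read 1 -> (B,1)->write 0,move R,goto A. Now: state=A, head=4, tape[0..5]=010000 (head:     ^)
Step 3: in state A at pos 4, read 0 -> (A,0)->write 0,move L,goto B. Now: state=B, head=3, tape[0..5]=010000 (head:    ^)
Step 4: in state B at pos 3, read 0 -> (B,0)->write 0,move R,goto C. Now: state=C, head=4, tape[0..5]=010000 (head:     ^)
Step 5: in state C at pos 4, read 0 -> (C,0)->write 1,move L,goto B. Now: state=B, head=3, tape[0..5]=010010 (head:    ^)
Step 6: in state B at pos 3, read 0 -> (B,0)->write 0,move R,goto C. Now: state=C, head=4, tape[0..5]=010010 (head:     ^)
Step 7: in state C at pos 4, read 1 -> (C,1)->write 0,move L,goto H. Now: state=H, head=3, tape[0..5]=010000 (head:    ^)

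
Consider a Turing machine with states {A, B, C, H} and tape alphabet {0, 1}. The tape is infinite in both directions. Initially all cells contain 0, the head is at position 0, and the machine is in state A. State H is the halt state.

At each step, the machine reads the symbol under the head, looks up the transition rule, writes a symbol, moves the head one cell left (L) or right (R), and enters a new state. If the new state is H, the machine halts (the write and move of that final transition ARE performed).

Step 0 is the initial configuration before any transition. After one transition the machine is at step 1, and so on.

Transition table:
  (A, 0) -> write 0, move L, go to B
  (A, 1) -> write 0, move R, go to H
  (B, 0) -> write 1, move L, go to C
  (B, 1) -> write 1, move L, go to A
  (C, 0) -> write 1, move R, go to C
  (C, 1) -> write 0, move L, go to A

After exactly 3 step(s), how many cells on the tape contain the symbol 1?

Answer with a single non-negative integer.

Step 1: in state A at pos 0, read 0 -> (A,0)->write 0,move L,goto B. Now: state=B, head=-1, tape[-2..1]=0000 (head:  ^)
Step 2: in state B at pos -1, read 0 -> (B,0)->write 1,move L,goto C. Now: state=C, head=-2, tape[-3..1]=00100 (head:  ^)
Step 3: in state C at pos -2, read 0 -> (C,0)->write 1,move R,goto C. Now: state=C, head=-1, tape[-3..1]=01100 (head:   ^)
Cells containing 1 after step 3: {-2, -1} -> 2 cell(s)

Answer: 2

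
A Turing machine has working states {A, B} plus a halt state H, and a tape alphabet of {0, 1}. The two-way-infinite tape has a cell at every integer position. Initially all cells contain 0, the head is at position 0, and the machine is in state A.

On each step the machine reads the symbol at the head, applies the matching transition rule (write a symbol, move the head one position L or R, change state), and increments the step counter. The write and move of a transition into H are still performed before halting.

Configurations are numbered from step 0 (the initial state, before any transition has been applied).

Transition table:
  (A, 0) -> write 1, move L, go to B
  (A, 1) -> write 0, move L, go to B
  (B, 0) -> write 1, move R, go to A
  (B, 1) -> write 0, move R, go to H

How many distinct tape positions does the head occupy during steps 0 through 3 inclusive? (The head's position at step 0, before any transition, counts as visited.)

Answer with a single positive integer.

Answer: 2

Derivation:
Step 1: in state A at pos 0, read 0 -> (A,0)->write 1,move L,goto B. Now: state=B, head=-1, tape[-2..1]=0010 (head:  ^)
Step 2: in state B at pos -1, read 0 -> (B,0)->write 1,move R,goto A. Now: state=A, head=0, tape[-2..1]=0110 (head:   ^)
Step 3: in state A at pos 0, read 1 -> (A,1)->write 0,move L,goto B. Now: state=B, head=-1, tape[-2..1]=0100 (head:  ^)
Head positions at steps 0..3: starting at 0, distinct positions visited = {-1, 0} -> 2 position(s)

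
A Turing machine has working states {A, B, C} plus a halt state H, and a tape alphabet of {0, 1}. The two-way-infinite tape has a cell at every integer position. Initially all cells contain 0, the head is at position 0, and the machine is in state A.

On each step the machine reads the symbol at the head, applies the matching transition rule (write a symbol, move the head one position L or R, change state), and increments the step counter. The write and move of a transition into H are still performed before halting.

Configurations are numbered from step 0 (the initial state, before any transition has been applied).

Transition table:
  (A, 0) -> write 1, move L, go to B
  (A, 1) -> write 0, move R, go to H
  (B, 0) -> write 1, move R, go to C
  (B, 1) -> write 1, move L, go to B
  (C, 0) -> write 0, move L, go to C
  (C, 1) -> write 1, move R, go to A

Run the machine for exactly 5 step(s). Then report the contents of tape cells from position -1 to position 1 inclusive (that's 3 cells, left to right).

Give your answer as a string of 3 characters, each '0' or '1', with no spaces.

Answer: 111

Derivation:
Step 1: in state A at pos 0, read 0 -> (A,0)->write 1,move L,goto B. Now: state=B, head=-1, tape[-2..1]=0010 (head:  ^)
Step 2: in state B at pos -1, read 0 -> (B,0)->write 1,move R,goto C. Now: state=C, head=0, tape[-2..1]=0110 (head:   ^)
Step 3: in state C at pos 0, read 1 -> (C,1)->write 1,move R,goto A. Now: state=A, head=1, tape[-2..2]=01100 (head:    ^)
Step 4: in state A at pos 1, read 0 -> (A,0)->write 1,move L,goto B. Now: state=B, head=0, tape[-2..2]=01110 (head:   ^)
Step 5: in state B at pos 0, read 1 -> (B,1)->write 1,move L,goto B. Now: state=B, head=-1, tape[-2..2]=01110 (head:  ^)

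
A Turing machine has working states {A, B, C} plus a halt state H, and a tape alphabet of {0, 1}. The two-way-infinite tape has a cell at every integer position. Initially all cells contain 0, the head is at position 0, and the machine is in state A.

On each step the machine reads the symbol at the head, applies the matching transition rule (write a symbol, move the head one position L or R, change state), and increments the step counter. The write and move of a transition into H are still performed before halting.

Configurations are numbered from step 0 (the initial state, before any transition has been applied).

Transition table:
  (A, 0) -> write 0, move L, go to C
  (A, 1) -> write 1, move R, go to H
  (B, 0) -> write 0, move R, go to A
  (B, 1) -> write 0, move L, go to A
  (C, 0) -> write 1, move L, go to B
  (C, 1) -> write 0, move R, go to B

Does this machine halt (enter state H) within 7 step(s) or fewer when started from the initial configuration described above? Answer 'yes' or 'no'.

Answer: yes

Derivation:
Step 1: in state A at pos 0, read 0 -> (A,0)->write 0,move L,goto C. Now: state=C, head=-1, tape[-2..1]=0000 (head:  ^)
Step 2: in state C at pos -1, read 0 -> (C,0)->write 1,move L,goto B. Now: state=B, head=-2, tape[-3..1]=00100 (head:  ^)
Step 3: in state B at pos -2, read 0 -> (B,0)->write 0,move R,goto A. Now: state=A, head=-1, tape[-3..1]=00100 (head:   ^)
Step 4: in state A at pos -1, read 1 -> (A,1)->write 1,move R,goto H. Now: state=H, head=0, tape[-3..1]=00100 (head:    ^)
State H reached at step 4; 4 <= 7 -> yes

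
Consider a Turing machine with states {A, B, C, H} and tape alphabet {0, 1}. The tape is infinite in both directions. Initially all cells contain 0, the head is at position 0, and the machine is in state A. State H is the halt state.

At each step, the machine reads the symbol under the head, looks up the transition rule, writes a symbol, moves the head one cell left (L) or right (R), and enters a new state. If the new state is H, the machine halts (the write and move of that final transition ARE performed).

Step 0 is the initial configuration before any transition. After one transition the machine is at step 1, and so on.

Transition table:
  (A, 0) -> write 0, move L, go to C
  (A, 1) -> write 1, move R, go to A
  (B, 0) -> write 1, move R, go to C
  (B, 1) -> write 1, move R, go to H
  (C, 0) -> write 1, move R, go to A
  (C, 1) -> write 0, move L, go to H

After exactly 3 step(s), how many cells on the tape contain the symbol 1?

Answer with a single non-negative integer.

Step 1: in state A at pos 0, read 0 -> (A,0)->write 0,move L,goto C. Now: state=C, head=-1, tape[-2..1]=0000 (head:  ^)
Step 2: in state C at pos -1, read 0 -> (C,0)->write 1,move R,goto A. Now: state=A, head=0, tape[-2..1]=0100 (head:   ^)
Step 3: in state A at pos 0, read 0 -> (A,0)->write 0,move L,goto C. Now: state=C, head=-1, tape[-2..1]=0100 (head:  ^)
Cells containing 1 after step 3: {-1} -> 1 cell(s)

Answer: 1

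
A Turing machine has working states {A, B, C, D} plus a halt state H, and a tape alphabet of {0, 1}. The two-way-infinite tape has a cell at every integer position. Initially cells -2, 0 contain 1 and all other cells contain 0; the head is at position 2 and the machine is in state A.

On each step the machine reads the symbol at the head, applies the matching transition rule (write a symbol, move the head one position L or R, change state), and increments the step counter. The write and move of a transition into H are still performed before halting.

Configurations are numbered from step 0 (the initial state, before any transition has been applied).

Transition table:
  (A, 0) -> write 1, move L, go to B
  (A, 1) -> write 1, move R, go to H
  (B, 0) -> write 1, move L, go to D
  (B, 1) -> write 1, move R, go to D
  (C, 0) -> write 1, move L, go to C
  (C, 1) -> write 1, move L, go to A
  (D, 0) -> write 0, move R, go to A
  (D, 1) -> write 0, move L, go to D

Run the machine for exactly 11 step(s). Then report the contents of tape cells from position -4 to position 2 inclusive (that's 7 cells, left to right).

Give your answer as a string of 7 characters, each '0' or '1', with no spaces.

Step 1: in state A at pos 2, read 0 -> (A,0)->write 1,move L,goto B. Now: state=B, head=1, tape[-3..3]=0101010 (head:     ^)
Step 2: in state B at pos 1, read 0 -> (B,0)->write 1,move L,goto D. Now: state=D, head=0, tape[-3..3]=0101110 (head:    ^)
Step 3: in state D at pos 0, read 1 -> (D,1)->write 0,move L,goto D. Now: state=D, head=-1, tape[-3..3]=0100110 (head:   ^)
Step 4: in state D at pos -1, read 0 -> (D,0)->write 0,move R,goto A. Now: state=A, head=0, tape[-3..3]=0100110 (head:    ^)
Step 5: in state A at pos 0, read 0 -> (A,0)->write 1,move L,goto B. Now: state=B, head=-1, tape[-3..3]=0101110 (head:   ^)
Step 6: in state B at pos -1, read 0 -> (B,0)->write 1,move L,goto D. Now: state=D, head=-2, tape[-3..3]=0111110 (head:  ^)
Step 7: in state D at pos -2, read 1 -> (D,1)->write 0,move L,goto D. Now: state=D, head=-3, tape[-4..3]=00011110 (head:  ^)
Step 8: in state D at pos -3, read 0 -> (D,0)->write 0,move R,goto A. Now: state=A, head=-2, tape[-4..3]=00011110 (head:   ^)
Step 9: in state A at pos -2, read 0 -> (A,0)->write 1,move L,goto B. Now: state=B, head=-3, tape[-4..3]=00111110 (head:  ^)
Step 10: in state B at pos -3, read 0 -> (B,0)->write 1,move L,goto D. Now: state=D, head=-4, tape[-5..3]=001111110 (head:  ^)
Step 11: in state D at pos -4, read 0 -> (D,0)->write 0,move R,goto A. Now: state=A, head=-3, tape[-5..3]=001111110 (head:   ^)

Answer: 0111111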